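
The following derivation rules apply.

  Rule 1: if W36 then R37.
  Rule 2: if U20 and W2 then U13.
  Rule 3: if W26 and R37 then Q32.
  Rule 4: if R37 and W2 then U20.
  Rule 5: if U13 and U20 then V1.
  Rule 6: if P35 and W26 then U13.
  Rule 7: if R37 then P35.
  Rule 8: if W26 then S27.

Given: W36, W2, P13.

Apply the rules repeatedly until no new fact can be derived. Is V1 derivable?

From W36, Rule 1 gives R37.
R37 and W2 hold, so U20 follows (Rule 4).
From U20 and W2, Rule 2 gives U13.
From U13 and U20, Rule 5 gives V1.

Yes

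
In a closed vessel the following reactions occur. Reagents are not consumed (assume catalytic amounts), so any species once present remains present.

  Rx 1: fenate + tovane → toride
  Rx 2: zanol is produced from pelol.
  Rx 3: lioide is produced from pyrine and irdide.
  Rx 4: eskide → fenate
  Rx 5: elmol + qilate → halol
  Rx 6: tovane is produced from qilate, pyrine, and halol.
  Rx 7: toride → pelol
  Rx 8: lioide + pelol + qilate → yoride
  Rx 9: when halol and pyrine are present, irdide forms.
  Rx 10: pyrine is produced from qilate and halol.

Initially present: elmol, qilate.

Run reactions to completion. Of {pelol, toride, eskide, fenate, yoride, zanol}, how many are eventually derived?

0

pelol would need toride (Rx 7), but toride never forms.
toride would need fenate and tovane (Rx 1), but fenate never forms.
No rule produces eskide, and it is not given.
fenate would need eskide (Rx 4), but eskide never forms.
yoride would need lioide, pelol, and qilate (Rx 8), but pelol never forms.
zanol would need pelol (Rx 2), but pelol never forms.
None of the 6 are reached.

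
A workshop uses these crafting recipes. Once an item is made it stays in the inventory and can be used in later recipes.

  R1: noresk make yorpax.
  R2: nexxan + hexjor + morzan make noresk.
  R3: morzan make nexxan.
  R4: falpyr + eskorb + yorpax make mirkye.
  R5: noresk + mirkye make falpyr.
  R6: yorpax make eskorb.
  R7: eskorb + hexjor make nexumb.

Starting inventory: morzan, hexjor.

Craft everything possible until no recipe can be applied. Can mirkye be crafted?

mirkye would need falpyr, eskorb, and yorpax (R4), but falpyr is never obtained.

No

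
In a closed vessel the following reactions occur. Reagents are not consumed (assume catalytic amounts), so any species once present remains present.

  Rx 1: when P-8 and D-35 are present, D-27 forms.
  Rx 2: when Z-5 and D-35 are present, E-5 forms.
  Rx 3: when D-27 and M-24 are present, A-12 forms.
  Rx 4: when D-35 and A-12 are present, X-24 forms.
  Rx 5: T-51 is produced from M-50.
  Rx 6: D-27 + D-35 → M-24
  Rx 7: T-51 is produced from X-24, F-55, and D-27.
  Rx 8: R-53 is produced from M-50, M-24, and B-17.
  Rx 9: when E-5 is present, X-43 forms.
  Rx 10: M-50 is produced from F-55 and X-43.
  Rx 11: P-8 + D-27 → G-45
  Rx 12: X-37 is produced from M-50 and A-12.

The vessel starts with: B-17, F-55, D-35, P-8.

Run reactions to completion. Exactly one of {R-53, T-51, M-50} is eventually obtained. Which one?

T-51

P-8 and D-35 present → D-27 forms (Rx 1).
D-27 and D-35 present → M-24 forms (Rx 6).
D-27 and M-24 present → A-12 forms (Rx 3).
D-35 and A-12 present → X-24 forms (Rx 4).
X-24, F-55, and D-27 present → T-51 forms (Rx 7).
M-50 would need F-55 and X-43 (Rx 10), but X-43 never forms. R-53 would need M-50, M-24, and B-17 (Rx 8), but M-50 never forms.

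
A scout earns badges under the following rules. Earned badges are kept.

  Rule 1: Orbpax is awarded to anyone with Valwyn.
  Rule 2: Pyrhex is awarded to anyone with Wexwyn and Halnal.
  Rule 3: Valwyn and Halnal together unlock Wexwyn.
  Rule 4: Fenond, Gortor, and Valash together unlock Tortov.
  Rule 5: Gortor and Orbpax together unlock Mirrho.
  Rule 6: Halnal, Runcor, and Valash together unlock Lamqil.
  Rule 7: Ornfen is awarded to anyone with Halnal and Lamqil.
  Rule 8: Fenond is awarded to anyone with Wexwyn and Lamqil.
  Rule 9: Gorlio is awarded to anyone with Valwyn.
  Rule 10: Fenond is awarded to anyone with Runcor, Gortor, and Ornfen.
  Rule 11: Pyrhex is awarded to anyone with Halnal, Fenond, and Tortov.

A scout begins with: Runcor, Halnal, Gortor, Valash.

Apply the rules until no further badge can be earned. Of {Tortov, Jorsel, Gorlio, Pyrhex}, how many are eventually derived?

2

With Halnal, Runcor, and Valash, Lamqil is earned (Rule 6).
With Halnal and Lamqil, Ornfen is earned (Rule 7).
With Runcor, Gortor, and Ornfen, Fenond is earned (Rule 10).
With Fenond, Gortor, and Valash, Tortov is earned (Rule 4).
With Halnal, Fenond, and Tortov, Pyrhex is earned (Rule 11).
Tortov: reached.
No rule produces Jorsel, and it is not given.
Gorlio would need Valwyn (Rule 9), but Valwyn is never earned.
Pyrhex: reached.
Reached: Tortov and Pyrhex — 2 of the 4.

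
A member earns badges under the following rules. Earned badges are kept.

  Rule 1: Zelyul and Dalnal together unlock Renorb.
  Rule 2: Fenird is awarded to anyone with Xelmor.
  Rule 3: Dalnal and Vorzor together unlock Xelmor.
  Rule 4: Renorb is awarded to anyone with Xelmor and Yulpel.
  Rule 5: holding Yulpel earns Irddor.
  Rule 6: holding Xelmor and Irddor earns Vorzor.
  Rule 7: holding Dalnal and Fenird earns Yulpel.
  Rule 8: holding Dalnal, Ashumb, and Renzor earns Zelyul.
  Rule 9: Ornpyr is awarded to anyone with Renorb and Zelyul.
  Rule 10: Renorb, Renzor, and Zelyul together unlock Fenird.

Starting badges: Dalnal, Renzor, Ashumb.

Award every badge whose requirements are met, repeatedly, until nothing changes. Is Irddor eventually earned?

With Dalnal, Ashumb, and Renzor, Zelyul is earned (Rule 8).
With Zelyul and Dalnal, Renorb is earned (Rule 1).
With Renorb, Renzor, and Zelyul, Fenird is earned (Rule 10).
With Dalnal and Fenird, Yulpel is earned (Rule 7).
With Yulpel, Irddor is earned (Rule 5).

Yes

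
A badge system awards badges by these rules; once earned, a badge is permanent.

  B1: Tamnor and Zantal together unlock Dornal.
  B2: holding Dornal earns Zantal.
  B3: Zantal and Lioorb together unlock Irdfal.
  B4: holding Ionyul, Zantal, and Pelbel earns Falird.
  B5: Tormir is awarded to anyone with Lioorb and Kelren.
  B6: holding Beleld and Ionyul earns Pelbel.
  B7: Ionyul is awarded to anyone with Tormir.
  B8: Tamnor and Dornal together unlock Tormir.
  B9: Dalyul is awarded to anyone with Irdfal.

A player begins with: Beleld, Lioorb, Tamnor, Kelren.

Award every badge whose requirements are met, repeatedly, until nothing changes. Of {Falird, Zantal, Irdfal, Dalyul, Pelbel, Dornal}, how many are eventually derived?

1

With Lioorb and Kelren, Tormir is earned (B5).
With Tormir, Ionyul is earned (B7).
With Beleld and Ionyul, Pelbel is earned (B6).
Falird would need Ionyul, Zantal, and Pelbel (B4), but Zantal is never earned.
Zantal would need Dornal (B2), but Dornal is never earned.
Irdfal would need Zantal and Lioorb (B3), but Zantal is never earned.
Dalyul would need Irdfal (B9), but Irdfal is never earned.
Pelbel: reached.
Dornal would need Tamnor and Zantal (B1), but Zantal is never earned.
Reached: Pelbel — 1 of the 6.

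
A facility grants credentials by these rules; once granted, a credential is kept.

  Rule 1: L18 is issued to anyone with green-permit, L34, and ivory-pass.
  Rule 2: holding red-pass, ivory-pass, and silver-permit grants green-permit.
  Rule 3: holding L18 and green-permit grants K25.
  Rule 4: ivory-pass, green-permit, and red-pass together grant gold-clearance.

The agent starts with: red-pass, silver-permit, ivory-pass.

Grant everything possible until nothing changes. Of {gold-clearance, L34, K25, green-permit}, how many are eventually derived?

2

Holding red-pass, ivory-pass, and silver-permit grants green-permit (Rule 2).
Holding ivory-pass, green-permit, and red-pass grants gold-clearance (Rule 4).
gold-clearance: reached.
No rule produces L34, and it is not given.
K25 would need L18 and green-permit (Rule 3), but L18 is never granted.
green-permit: reached.
Reached: gold-clearance and green-permit — 2 of the 4.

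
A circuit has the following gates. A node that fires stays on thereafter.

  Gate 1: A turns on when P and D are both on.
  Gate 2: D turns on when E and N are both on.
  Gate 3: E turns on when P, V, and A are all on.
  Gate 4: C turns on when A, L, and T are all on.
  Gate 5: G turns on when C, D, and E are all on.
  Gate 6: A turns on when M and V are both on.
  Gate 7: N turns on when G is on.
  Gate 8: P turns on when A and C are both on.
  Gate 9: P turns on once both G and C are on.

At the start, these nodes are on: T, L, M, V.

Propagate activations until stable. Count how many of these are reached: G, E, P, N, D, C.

M and V are on, so A turns on (Gate 6).
Gate 4: A, L, and T on → C on.
A and C are on, so P turns on (Gate 8).
P, V, and A are on, so E turns on (Gate 3).
G would need C, D, and E (Gate 5), but D never turns on.
E: reached.
P: reached.
N would need G (Gate 7), but G never turns on.
D would need E and N (Gate 2), but N never turns on.
C: reached.
Reached: E, P, and C — 3 of the 6.

3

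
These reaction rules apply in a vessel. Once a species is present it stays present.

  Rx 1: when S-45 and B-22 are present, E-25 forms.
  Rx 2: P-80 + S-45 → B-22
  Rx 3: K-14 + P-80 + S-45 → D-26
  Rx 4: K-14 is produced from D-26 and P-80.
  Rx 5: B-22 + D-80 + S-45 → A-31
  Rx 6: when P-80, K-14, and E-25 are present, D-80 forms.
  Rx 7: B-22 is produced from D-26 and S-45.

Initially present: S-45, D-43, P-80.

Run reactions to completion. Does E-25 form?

P-80 and S-45 present → B-22 forms (Rx 2).
S-45 and B-22 present → E-25 forms (Rx 1).

Yes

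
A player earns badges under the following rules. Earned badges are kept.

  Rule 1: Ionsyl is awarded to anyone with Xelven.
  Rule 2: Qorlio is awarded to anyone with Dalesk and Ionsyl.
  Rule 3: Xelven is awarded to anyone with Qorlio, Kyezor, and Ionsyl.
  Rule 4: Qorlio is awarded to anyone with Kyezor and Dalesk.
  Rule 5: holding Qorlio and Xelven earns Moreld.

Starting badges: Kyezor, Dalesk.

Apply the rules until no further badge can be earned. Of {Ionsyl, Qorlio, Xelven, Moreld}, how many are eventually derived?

1

With Kyezor and Dalesk, Qorlio is earned (Rule 4).
Ionsyl would need Xelven (Rule 1), but Xelven is never earned.
Qorlio: reached.
Xelven would need Qorlio, Kyezor, and Ionsyl (Rule 3), but Ionsyl is never earned.
Moreld would need Qorlio and Xelven (Rule 5), but Xelven is never earned.
Reached: Qorlio — 1 of the 4.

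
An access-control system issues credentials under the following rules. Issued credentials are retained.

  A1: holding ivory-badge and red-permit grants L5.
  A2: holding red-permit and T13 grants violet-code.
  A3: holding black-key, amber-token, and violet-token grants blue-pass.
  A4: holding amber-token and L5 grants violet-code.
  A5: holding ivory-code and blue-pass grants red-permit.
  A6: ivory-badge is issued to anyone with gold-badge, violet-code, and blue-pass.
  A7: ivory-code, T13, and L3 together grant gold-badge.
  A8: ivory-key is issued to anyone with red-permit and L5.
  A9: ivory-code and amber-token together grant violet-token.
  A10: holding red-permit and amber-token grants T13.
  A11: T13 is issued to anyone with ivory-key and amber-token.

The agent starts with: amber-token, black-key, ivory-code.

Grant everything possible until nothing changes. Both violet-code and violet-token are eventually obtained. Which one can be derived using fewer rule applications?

violet-token

violet-token: Holding ivory-code and amber-token grants violet-token (A9). [1 rule application]
violet-code: Holding ivory-code and amber-token grants violet-token (A9). Holding black-key, amber-token, and violet-token grants blue-pass (A3). Holding ivory-code and blue-pass grants red-permit (A5). Holding red-permit and amber-token grants T13 (A10). Holding red-permit and T13 grants violet-code (A2). [5 rule applications]
violet-token needs fewer.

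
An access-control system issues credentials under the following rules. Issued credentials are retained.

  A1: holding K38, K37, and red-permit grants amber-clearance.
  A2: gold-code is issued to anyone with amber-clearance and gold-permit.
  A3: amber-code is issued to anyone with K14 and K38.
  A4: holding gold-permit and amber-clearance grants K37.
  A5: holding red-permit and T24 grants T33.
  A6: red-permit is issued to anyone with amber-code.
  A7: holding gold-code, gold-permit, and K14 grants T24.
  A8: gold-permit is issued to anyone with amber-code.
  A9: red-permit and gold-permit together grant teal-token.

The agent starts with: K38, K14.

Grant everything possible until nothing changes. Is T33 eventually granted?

No

T33 would need red-permit and T24 (A5), but T24 is never granted.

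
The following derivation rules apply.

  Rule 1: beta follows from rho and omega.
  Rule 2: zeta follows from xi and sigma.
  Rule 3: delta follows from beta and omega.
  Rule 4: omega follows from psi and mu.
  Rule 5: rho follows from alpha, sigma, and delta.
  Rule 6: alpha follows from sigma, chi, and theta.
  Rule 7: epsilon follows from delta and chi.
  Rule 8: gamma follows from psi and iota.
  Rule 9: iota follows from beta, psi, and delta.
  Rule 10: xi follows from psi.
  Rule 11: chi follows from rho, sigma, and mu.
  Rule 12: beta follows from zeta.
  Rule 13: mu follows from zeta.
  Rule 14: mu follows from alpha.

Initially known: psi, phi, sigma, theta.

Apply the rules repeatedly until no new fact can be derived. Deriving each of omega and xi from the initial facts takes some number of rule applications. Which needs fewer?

xi: From psi, Rule 10 gives xi. [1 rule application]
omega: From psi, Rule 10 gives xi. From xi and sigma, Rule 2 gives zeta. zeta holds, so mu follows (Rule 13). From psi and mu, Rule 4 gives omega. [4 rule applications]
xi needs fewer.

xi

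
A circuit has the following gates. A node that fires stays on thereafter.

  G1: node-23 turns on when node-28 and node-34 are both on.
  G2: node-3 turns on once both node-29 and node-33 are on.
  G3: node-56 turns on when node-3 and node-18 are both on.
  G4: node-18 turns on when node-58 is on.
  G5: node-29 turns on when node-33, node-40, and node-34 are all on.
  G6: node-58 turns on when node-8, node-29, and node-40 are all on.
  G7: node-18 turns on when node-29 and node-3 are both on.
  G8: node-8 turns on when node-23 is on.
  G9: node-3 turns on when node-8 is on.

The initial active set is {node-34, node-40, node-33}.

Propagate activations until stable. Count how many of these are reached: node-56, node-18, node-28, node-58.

G5: node-33, node-40, and node-34 on → node-29 on.
node-29 and node-33 are on, so node-3 turns on (G2).
G7: node-29 and node-3 on → node-18 on.
node-3 and node-18 are on, so node-56 turns on (G3).
node-56: reached.
node-18: reached.
No rule produces node-28, and it is not given.
node-58 would need node-8, node-29, and node-40 (G6), but node-8 never turns on.
Reached: node-56 and node-18 — 2 of the 4.

2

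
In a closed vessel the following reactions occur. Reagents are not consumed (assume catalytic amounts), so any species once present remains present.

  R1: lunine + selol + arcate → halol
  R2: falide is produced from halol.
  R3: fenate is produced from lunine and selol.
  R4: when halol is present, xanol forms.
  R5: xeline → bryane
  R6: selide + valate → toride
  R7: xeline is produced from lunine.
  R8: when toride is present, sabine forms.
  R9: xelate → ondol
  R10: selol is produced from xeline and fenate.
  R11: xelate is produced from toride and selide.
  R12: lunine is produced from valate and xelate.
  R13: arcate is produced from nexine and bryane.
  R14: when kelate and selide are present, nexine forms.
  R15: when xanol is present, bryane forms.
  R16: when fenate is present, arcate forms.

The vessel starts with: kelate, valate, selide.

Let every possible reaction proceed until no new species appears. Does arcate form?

Yes

kelate and selide present → nexine forms (R14).
selide and valate present → toride forms (R6).
toride and selide present → xelate forms (R11).
valate and xelate present → lunine forms (R12).
lunine present → xeline forms (R7).
xeline present → bryane forms (R5).
nexine and bryane present → arcate forms (R13).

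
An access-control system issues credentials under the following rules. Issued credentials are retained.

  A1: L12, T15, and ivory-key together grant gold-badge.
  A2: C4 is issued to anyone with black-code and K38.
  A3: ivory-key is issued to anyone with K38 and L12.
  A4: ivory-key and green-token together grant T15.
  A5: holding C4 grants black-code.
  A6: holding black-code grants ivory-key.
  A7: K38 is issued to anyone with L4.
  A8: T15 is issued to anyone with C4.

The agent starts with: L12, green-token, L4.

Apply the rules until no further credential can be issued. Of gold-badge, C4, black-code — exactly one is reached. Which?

Holding L4 grants K38 (A7).
Holding K38 and L12 grants ivory-key (A3).
Holding ivory-key and green-token grants T15 (A4).
Holding L12, T15, and ivory-key grants gold-badge (A1).
C4 would need black-code and K38 (A2), but black-code is never granted. black-code would need C4 (A5), but C4 is never granted.

gold-badge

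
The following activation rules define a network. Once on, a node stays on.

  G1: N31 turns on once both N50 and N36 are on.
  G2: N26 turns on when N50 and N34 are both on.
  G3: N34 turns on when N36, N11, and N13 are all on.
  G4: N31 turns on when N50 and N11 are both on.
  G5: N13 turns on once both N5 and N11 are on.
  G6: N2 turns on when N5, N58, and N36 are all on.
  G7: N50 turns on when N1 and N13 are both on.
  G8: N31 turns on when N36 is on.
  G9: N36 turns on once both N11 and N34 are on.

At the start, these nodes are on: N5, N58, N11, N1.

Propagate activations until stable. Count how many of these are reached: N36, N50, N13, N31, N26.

N5 and N11 are on, so N13 turns on (G5).
G7: N1 and N13 on → N50 on.
N50 and N11 are on, so N31 turns on (G4).
N36 would need N11 and N34 (G9), but N34 never turns on.
N50: reached.
N13: reached.
N31: reached.
N26 would need N50 and N34 (G2), but N34 never turns on.
Reached: N50, N13, and N31 — 3 of the 5.

3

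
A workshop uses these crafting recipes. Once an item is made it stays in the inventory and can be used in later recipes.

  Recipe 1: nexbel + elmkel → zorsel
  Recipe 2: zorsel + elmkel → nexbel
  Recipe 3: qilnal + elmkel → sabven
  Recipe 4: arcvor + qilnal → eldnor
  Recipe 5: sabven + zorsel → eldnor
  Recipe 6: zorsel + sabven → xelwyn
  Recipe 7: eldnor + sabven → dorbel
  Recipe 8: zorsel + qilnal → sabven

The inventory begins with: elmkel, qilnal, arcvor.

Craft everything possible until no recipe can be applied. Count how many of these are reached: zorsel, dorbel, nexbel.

qilnal + elmkel → sabven (Recipe 3).
Using Recipe 4, arcvor and qilnal make eldnor.
eldnor + sabven → dorbel (Recipe 7).
zorsel would need nexbel and elmkel (Recipe 1), but nexbel is never obtained.
dorbel: reached.
nexbel would need zorsel and elmkel (Recipe 2), but zorsel is never obtained.
Reached: dorbel — 1 of the 3.

1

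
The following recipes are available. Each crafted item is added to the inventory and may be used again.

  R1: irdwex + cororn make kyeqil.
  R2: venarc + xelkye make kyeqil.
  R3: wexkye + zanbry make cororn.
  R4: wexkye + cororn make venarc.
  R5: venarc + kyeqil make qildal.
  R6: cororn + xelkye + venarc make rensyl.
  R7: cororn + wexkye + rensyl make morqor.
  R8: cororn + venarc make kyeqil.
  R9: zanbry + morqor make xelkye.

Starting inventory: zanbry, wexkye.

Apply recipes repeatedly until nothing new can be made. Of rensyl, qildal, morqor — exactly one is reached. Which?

qildal

Using R3, wexkye and zanbry make cororn.
wexkye + cororn → venarc (R4).
Using R8, cororn and venarc make kyeqil.
Using R5, venarc and kyeqil make qildal.
morqor would need cororn, wexkye, and rensyl (R7), but rensyl is never obtained. rensyl would need cororn, xelkye, and venarc (R6), but xelkye is never obtained.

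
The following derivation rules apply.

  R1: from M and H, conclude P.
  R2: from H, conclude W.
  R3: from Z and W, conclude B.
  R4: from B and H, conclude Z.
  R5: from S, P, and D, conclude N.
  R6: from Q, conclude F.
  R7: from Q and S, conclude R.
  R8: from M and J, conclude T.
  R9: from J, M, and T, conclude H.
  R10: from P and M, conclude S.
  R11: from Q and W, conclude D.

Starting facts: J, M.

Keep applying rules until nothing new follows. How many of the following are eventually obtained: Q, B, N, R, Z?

0

No rule produces Q, and it is not given.
B would need Z and W (R3), but Z is never established.
N would need S, P, and D (R5), but D is never established.
R would need Q and S (R7), but Q is never established.
Z would need B and H (R4), but B is never established.
None of the 5 are reached.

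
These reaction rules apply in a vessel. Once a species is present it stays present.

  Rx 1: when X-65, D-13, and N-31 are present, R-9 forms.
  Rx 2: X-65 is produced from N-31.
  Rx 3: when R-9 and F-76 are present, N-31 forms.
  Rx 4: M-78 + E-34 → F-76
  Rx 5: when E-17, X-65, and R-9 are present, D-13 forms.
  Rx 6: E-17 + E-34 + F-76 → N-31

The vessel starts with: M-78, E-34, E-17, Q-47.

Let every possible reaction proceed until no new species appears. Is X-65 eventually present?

Yes

M-78 and E-34 present → F-76 forms (Rx 4).
E-17, E-34, and F-76 present → N-31 forms (Rx 6).
N-31 present → X-65 forms (Rx 2).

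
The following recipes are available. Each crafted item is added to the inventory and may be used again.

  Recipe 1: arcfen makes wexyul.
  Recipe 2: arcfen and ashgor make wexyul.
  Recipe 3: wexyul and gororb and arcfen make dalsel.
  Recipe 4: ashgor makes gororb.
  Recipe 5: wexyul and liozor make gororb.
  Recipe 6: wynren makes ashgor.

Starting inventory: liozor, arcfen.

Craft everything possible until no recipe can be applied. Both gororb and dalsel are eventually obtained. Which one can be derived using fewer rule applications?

gororb

gororb: Using Recipe 1, arcfen makes wexyul. wexyul and liozor → gororb (Recipe 5). [2 rule applications]
dalsel: Using Recipe 1, arcfen makes wexyul. wexyul and liozor → gororb (Recipe 5). wexyul and gororb and arcfen → dalsel (Recipe 3). [3 rule applications]
gororb needs fewer.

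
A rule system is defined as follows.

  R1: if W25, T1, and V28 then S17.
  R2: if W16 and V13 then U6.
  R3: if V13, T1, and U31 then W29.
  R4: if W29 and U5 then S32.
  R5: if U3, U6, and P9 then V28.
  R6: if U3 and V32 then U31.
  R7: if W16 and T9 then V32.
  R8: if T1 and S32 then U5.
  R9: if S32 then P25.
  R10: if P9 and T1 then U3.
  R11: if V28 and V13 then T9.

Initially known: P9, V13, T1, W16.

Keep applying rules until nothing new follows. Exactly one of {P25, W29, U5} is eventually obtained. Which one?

W29

From W16 and V13, R2 gives U6.
P9 and T1 hold, so U3 follows (R10).
From U3, U6, and P9, R5 gives V28.
V28 and V13 hold, so T9 follows (R11).
W16 and T9 hold, so V32 follows (R7).
U3 and V32 hold, so U31 follows (R6).
From V13, T1, and U31, R3 gives W29.
U5 would need T1 and S32 (R8), but S32 is never established. P25 would need S32 (R9), but S32 is never established.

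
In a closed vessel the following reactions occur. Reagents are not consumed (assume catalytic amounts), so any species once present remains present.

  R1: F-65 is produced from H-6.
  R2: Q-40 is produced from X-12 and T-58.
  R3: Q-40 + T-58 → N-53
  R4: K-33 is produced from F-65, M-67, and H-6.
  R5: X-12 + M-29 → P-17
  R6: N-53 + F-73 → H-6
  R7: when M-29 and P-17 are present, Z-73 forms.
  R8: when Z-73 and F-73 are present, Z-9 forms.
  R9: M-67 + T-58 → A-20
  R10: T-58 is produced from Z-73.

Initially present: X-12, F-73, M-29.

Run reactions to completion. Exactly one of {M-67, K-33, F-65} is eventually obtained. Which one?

F-65

X-12 and M-29 present → P-17 forms (R5).
M-29 and P-17 present → Z-73 forms (R7).
Z-73 present → T-58 forms (R10).
X-12 and T-58 present → Q-40 forms (R2).
Q-40 and T-58 present → N-53 forms (R3).
N-53 and F-73 present → H-6 forms (R6).
H-6 present → F-65 forms (R1).
No rule produces M-67, and it is not given. K-33 would need F-65, M-67, and H-6 (R4), but M-67 never forms.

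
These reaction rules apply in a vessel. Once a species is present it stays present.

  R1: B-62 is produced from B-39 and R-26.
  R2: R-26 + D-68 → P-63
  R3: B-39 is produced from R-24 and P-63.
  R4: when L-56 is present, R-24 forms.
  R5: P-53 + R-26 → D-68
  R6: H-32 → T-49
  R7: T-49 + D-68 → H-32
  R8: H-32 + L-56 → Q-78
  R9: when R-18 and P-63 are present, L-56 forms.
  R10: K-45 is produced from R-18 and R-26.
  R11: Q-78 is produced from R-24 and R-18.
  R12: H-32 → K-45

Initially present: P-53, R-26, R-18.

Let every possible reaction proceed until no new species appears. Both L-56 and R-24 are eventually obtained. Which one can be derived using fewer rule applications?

L-56

L-56: P-53 and R-26 present → D-68 forms (R5). R-26 and D-68 present → P-63 forms (R2). R-18 and P-63 present → L-56 forms (R9). [3 rule applications]
R-24: P-53 and R-26 present → D-68 forms (R5). R-26 and D-68 present → P-63 forms (R2). R-18 and P-63 present → L-56 forms (R9). L-56 present → R-24 forms (R4). [4 rule applications]
L-56 needs fewer.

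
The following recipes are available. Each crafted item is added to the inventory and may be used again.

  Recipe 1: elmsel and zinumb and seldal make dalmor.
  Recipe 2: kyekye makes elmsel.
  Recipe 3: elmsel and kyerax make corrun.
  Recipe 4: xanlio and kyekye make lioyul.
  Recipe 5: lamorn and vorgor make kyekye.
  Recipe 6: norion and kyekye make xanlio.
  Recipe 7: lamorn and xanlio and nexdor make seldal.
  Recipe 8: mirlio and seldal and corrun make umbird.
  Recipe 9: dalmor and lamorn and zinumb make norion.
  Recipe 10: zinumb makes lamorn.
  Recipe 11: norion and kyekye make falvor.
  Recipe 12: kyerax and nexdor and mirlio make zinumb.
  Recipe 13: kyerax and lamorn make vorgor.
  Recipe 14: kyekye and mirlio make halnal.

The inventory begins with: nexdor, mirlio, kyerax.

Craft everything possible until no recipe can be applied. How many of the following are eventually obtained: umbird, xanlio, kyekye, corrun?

Using Recipe 12, kyerax, nexdor, and mirlio make zinumb.
Using Recipe 10, zinumb makes lamorn.
kyerax and lamorn → vorgor (Recipe 13).
lamorn and vorgor → kyekye (Recipe 5).
Using Recipe 2, kyekye makes elmsel.
Using Recipe 3, elmsel and kyerax make corrun.
umbird would need mirlio, seldal, and corrun (Recipe 8), but seldal is never obtained.
xanlio would need norion and kyekye (Recipe 6), but norion is never obtained.
kyekye: reached.
corrun: reached.
Reached: kyekye and corrun — 2 of the 4.

2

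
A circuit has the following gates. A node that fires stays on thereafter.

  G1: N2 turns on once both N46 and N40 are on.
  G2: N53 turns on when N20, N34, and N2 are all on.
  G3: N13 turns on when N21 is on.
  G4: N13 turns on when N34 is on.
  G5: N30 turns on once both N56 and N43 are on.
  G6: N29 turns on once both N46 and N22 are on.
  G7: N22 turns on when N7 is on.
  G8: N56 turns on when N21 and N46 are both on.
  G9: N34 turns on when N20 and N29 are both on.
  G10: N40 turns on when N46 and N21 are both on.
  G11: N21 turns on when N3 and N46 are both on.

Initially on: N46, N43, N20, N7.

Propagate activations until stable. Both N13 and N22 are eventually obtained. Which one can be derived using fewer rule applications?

N22: G7: N7 on → N22 on. [1 rule application]
N13: N7 is on, so N22 turns on (G7). N46 and N22 are on, so N29 turns on (G6). N20 and N29 are on, so N34 turns on (G9). N34 is on, so N13 turns on (G4). [4 rule applications]
N22 needs fewer.

N22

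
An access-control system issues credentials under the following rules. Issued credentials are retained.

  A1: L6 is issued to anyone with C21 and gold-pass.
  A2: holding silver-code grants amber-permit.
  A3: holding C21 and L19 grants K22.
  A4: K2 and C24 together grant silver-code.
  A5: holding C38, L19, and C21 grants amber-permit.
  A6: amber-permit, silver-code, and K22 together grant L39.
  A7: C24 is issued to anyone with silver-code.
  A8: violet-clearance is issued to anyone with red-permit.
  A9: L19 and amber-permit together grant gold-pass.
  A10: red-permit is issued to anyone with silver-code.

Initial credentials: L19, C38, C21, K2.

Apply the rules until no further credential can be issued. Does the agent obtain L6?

Holding C38, L19, and C21 grants amber-permit (A5).
Holding L19 and amber-permit grants gold-pass (A9).
Holding C21 and gold-pass grants L6 (A1).

Yes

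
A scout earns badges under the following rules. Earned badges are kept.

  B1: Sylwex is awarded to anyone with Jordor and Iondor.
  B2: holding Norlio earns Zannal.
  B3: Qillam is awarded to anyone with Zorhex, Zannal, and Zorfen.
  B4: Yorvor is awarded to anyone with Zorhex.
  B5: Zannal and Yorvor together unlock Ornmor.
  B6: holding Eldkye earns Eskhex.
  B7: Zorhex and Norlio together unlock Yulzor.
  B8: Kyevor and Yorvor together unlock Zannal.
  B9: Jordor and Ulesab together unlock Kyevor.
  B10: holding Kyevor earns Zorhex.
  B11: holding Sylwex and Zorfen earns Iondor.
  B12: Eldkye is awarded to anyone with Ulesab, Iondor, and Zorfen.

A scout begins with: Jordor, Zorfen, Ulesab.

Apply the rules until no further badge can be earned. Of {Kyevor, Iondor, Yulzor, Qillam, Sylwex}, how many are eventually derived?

With Jordor and Ulesab, Kyevor is earned (B9).
With Kyevor, Zorhex is earned (B10).
With Zorhex, Yorvor is earned (B4).
With Kyevor and Yorvor, Zannal is earned (B8).
With Zorhex, Zannal, and Zorfen, Qillam is earned (B3).
Kyevor: reached.
Iondor would need Sylwex and Zorfen (B11), but Sylwex is never earned.
Yulzor would need Zorhex and Norlio (B7), but Norlio is never earned.
Qillam: reached.
Sylwex would need Jordor and Iondor (B1), but Iondor is never earned.
Reached: Kyevor and Qillam — 2 of the 5.

2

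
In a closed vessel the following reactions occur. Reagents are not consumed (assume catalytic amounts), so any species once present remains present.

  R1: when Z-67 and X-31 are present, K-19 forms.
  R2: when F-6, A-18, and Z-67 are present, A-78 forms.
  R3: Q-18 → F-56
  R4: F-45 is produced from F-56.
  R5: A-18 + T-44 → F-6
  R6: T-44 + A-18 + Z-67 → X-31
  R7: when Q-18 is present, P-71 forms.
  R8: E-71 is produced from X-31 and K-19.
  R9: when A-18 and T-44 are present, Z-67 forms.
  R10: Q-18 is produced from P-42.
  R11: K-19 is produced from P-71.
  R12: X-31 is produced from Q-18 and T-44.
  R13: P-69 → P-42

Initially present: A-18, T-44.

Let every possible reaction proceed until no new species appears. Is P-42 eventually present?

No

P-42 would need P-69 (R13), but P-69 never forms.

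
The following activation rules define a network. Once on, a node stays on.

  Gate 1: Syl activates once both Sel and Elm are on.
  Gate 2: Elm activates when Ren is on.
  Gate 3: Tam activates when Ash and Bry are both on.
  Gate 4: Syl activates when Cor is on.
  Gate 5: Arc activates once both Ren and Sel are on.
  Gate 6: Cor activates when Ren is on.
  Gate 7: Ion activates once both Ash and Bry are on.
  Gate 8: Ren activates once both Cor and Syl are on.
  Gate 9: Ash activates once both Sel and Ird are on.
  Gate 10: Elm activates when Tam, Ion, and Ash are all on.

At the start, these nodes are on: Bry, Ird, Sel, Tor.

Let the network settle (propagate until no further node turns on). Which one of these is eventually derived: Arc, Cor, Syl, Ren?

Syl

Gate 9: Sel and Ird on → Ash on.
Ash and Bry are on, so Tam activates (Gate 3).
Ash and Bry are on, so Ion activates (Gate 7).
Gate 10: Tam, Ion, and Ash on → Elm on.
Gate 1: Sel and Elm on → Syl on.
Cor would need Ren (Gate 6), but Ren never turns on. Ren would need Cor and Syl (Gate 8), but Cor never turns on. Arc would need Ren and Sel (Gate 5), but Ren never turns on.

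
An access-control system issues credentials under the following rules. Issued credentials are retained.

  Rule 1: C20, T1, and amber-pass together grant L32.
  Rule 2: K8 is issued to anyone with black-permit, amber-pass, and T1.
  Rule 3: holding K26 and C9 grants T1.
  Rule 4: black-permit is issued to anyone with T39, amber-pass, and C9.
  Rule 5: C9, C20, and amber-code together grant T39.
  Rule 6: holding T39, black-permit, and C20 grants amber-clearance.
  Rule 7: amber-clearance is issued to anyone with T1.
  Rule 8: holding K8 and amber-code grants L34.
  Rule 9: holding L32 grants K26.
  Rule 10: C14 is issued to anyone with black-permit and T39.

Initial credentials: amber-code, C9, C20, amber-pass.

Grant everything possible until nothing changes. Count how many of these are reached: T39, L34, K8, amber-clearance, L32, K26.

Holding C9, C20, and amber-code grants T39 (Rule 5).
Holding T39, amber-pass, and C9 grants black-permit (Rule 4).
Holding T39, black-permit, and C20 grants amber-clearance (Rule 6).
T39: reached.
L34 would need K8 and amber-code (Rule 8), but K8 is never granted.
K8 would need black-permit, amber-pass, and T1 (Rule 2), but T1 is never granted.
amber-clearance: reached.
L32 would need C20, T1, and amber-pass (Rule 1), but T1 is never granted.
K26 would need L32 (Rule 9), but L32 is never granted.
Reached: T39 and amber-clearance — 2 of the 6.

2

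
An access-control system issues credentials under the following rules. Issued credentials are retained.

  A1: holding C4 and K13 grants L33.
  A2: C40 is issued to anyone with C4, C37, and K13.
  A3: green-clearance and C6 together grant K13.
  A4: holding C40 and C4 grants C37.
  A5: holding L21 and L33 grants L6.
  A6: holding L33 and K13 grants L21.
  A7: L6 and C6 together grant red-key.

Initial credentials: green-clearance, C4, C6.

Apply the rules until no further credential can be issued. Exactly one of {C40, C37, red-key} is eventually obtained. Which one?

red-key

Holding green-clearance and C6 grants K13 (A3).
Holding C4 and K13 grants L33 (A1).
Holding L33 and K13 grants L21 (A6).
Holding L21 and L33 grants L6 (A5).
Holding L6 and C6 grants red-key (A7).
C40 would need C4, C37, and K13 (A2), but C37 is never granted. C37 would need C40 and C4 (A4), but C40 is never granted.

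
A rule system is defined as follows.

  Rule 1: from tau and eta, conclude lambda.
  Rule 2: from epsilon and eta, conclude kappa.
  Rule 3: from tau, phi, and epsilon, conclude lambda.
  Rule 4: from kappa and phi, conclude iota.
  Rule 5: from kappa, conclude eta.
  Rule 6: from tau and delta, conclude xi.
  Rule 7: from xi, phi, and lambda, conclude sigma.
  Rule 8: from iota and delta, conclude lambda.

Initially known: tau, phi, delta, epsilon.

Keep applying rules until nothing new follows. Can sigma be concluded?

From tau and delta, Rule 6 gives xi.
From tau, phi, and epsilon, Rule 3 gives lambda.
From xi, phi, and lambda, Rule 7 gives sigma.

Yes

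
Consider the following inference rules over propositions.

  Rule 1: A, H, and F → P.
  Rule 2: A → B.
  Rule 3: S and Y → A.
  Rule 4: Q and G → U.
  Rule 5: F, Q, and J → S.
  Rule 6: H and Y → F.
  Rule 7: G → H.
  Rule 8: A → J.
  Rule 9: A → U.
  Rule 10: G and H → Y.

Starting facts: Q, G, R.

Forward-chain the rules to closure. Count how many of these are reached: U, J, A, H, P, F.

3

Q and G hold, so U follows (Rule 4).
From G, Rule 7 gives H.
G and H hold, so Y follows (Rule 10).
H and Y hold, so F follows (Rule 6).
U: reached.
J would need A (Rule 8), but A is never established.
A would need S and Y (Rule 3), but S is never established.
H: reached.
P would need A, H, and F (Rule 1), but A is never established.
F: reached.
Reached: U, H, and F — 3 of the 6.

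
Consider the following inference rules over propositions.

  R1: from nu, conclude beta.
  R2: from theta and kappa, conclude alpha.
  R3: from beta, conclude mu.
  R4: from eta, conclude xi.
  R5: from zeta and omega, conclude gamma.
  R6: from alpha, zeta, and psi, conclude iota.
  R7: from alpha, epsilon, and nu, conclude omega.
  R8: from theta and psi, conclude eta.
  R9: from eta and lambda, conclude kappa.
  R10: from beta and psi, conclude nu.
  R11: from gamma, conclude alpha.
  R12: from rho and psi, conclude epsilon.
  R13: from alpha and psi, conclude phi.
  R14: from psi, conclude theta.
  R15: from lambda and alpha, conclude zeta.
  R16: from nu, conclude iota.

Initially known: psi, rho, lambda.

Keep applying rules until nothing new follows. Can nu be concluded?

No

nu would need beta and psi (R10), but beta is never established.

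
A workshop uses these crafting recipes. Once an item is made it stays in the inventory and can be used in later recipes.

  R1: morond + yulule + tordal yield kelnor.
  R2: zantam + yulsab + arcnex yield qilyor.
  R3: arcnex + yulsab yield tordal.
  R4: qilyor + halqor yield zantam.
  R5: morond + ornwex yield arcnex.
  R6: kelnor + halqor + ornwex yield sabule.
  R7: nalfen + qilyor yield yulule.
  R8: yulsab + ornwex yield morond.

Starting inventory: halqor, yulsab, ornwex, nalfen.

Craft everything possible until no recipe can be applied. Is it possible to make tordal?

yulsab + ornwex → morond (R8).
Using R5, morond and ornwex make arcnex.
Using R3, arcnex and yulsab make tordal.

Yes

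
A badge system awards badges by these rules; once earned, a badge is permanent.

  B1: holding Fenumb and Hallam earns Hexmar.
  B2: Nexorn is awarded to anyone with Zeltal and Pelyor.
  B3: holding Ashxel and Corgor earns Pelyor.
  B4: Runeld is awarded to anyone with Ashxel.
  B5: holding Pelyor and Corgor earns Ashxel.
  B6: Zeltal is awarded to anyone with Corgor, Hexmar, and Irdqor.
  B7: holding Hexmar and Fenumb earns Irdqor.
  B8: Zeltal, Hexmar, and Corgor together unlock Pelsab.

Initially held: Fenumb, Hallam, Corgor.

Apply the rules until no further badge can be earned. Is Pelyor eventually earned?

Pelyor would need Ashxel and Corgor (B3), but Ashxel is never earned.

No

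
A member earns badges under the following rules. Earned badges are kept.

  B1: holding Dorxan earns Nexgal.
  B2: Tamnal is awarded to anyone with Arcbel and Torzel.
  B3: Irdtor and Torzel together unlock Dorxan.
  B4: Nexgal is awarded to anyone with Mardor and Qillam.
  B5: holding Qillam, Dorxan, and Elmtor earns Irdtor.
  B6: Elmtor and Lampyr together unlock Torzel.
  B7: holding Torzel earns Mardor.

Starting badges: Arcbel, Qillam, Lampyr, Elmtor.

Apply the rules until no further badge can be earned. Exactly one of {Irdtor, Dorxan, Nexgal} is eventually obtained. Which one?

With Elmtor and Lampyr, Torzel is earned (B6).
With Torzel, Mardor is earned (B7).
With Mardor and Qillam, Nexgal is earned (B4).
Irdtor would need Qillam, Dorxan, and Elmtor (B5), but Dorxan is never earned. Dorxan would need Irdtor and Torzel (B3), but Irdtor is never earned.

Nexgal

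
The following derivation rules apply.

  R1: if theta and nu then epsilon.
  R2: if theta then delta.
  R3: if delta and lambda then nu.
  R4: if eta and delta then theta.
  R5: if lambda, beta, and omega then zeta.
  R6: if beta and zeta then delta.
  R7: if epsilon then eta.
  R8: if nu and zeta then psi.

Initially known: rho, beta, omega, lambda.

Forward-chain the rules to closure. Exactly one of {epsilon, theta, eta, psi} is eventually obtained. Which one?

psi

From lambda, beta, and omega, R5 gives zeta.
From beta and zeta, R6 gives delta.
delta and lambda hold, so nu follows (R3).
From nu and zeta, R8 gives psi.
eta would need epsilon (R7), but epsilon is never established. theta would need eta and delta (R4), but eta is never established. epsilon would need theta and nu (R1), but theta is never established.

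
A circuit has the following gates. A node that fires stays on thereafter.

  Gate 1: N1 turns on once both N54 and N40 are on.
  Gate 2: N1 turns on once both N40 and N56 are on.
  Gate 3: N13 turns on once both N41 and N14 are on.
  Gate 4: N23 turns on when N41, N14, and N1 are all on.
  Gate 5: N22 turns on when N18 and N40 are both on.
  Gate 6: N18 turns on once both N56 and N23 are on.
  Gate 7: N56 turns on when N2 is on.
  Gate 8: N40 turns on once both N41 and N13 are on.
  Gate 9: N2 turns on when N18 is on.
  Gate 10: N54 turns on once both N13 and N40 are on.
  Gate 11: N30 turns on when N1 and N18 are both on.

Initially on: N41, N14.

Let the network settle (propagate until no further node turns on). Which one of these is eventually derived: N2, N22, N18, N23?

Gate 3: N41 and N14 on → N13 on.
Gate 8: N41 and N13 on → N40 on.
N13 and N40 are on, so N54 turns on (Gate 10).
Gate 1: N54 and N40 on → N1 on.
Gate 4: N41, N14, and N1 on → N23 on.
N2 would need N18 (Gate 9), but N18 never turns on. N22 would need N18 and N40 (Gate 5), but N18 never turns on. N18 would need N56 and N23 (Gate 6), but N56 never turns on.

N23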